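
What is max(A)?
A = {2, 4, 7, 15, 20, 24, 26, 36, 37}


Set A = {2, 4, 7, 15, 20, 24, 26, 36, 37}
Elements in ascending order: 2, 4, 7, 15, 20, 24, 26, 36, 37
The largest element is 37.

37


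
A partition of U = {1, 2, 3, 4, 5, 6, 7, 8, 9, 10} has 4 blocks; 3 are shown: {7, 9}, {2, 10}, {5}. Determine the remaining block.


U = {1, 2, 3, 4, 5, 6, 7, 8, 9, 10}
Shown blocks: {7, 9}, {2, 10}, {5}
A partition's blocks are pairwise disjoint and cover U, so the missing block = U \ (union of shown blocks).
Union of shown blocks: {2, 5, 7, 9, 10}
Missing block = U \ (union) = {1, 3, 4, 6, 8}

{1, 3, 4, 6, 8}


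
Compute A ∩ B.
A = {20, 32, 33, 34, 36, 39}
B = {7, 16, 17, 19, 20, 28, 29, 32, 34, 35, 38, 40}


Set A = {20, 32, 33, 34, 36, 39}
Set B = {7, 16, 17, 19, 20, 28, 29, 32, 34, 35, 38, 40}
A ∩ B includes only elements in both sets.
Check each element of A against B:
20 ✓, 32 ✓, 33 ✗, 34 ✓, 36 ✗, 39 ✗
A ∩ B = {20, 32, 34}

{20, 32, 34}


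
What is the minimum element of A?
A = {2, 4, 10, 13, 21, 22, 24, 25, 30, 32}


Set A = {2, 4, 10, 13, 21, 22, 24, 25, 30, 32}
Elements in ascending order: 2, 4, 10, 13, 21, 22, 24, 25, 30, 32
The smallest element is 2.

2


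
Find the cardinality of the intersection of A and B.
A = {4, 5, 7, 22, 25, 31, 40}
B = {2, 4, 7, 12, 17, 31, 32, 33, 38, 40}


Set A = {4, 5, 7, 22, 25, 31, 40}
Set B = {2, 4, 7, 12, 17, 31, 32, 33, 38, 40}
A ∩ B = {4, 7, 31, 40}
|A ∩ B| = 4

4


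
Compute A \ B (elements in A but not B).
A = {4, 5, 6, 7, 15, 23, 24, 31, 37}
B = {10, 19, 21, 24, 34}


Set A = {4, 5, 6, 7, 15, 23, 24, 31, 37}
Set B = {10, 19, 21, 24, 34}
A \ B includes elements in A that are not in B.
Check each element of A:
4 (not in B, keep), 5 (not in B, keep), 6 (not in B, keep), 7 (not in B, keep), 15 (not in B, keep), 23 (not in B, keep), 24 (in B, remove), 31 (not in B, keep), 37 (not in B, keep)
A \ B = {4, 5, 6, 7, 15, 23, 31, 37}

{4, 5, 6, 7, 15, 23, 31, 37}


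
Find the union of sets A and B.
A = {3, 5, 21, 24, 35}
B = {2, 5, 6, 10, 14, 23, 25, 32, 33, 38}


Set A = {3, 5, 21, 24, 35}
Set B = {2, 5, 6, 10, 14, 23, 25, 32, 33, 38}
A ∪ B includes all elements in either set.
Elements from A: {3, 5, 21, 24, 35}
Elements from B not already included: {2, 6, 10, 14, 23, 25, 32, 33, 38}
A ∪ B = {2, 3, 5, 6, 10, 14, 21, 23, 24, 25, 32, 33, 35, 38}

{2, 3, 5, 6, 10, 14, 21, 23, 24, 25, 32, 33, 35, 38}


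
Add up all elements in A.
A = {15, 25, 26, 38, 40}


Set A = {15, 25, 26, 38, 40}
Sum = 15 + 25 + 26 + 38 + 40 = 144

144


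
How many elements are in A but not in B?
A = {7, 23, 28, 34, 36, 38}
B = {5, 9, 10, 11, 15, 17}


Set A = {7, 23, 28, 34, 36, 38}
Set B = {5, 9, 10, 11, 15, 17}
A \ B = {7, 23, 28, 34, 36, 38}
|A \ B| = 6

6


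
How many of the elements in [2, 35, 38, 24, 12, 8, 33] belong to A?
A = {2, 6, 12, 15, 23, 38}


Set A = {2, 6, 12, 15, 23, 38}
Candidates: [2, 35, 38, 24, 12, 8, 33]
Check each candidate:
2 ∈ A, 35 ∉ A, 38 ∈ A, 24 ∉ A, 12 ∈ A, 8 ∉ A, 33 ∉ A
Count of candidates in A: 3

3


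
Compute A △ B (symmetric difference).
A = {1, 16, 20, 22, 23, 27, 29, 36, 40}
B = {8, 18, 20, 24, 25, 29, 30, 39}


Set A = {1, 16, 20, 22, 23, 27, 29, 36, 40}
Set B = {8, 18, 20, 24, 25, 29, 30, 39}
A △ B = (A \ B) ∪ (B \ A)
Elements in A but not B: {1, 16, 22, 23, 27, 36, 40}
Elements in B but not A: {8, 18, 24, 25, 30, 39}
A △ B = {1, 8, 16, 18, 22, 23, 24, 25, 27, 30, 36, 39, 40}

{1, 8, 16, 18, 22, 23, 24, 25, 27, 30, 36, 39, 40}


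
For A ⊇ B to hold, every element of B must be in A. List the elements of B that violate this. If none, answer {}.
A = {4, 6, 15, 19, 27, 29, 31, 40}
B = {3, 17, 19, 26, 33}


Set A = {4, 6, 15, 19, 27, 29, 31, 40}
Set B = {3, 17, 19, 26, 33}
Check each element of B against A:
3 ∉ A (include), 17 ∉ A (include), 19 ∈ A, 26 ∉ A (include), 33 ∉ A (include)
Elements of B not in A: {3, 17, 26, 33}

{3, 17, 26, 33}


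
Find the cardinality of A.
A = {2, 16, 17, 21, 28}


Set A = {2, 16, 17, 21, 28}
Listing elements: 2, 16, 17, 21, 28
Counting: 5 elements
|A| = 5

5


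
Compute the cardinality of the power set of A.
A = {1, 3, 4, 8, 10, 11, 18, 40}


Set A = {1, 3, 4, 8, 10, 11, 18, 40}
|A| = 8
The power set P(A) contains all subsets of A.
|P(A)| = 2^|A| = 2^8 = 256

256


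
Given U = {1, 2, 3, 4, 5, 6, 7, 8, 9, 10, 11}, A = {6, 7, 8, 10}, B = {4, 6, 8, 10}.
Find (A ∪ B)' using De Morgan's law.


U = {1, 2, 3, 4, 5, 6, 7, 8, 9, 10, 11}
A = {6, 7, 8, 10}, B = {4, 6, 8, 10}
A ∪ B = {4, 6, 7, 8, 10}
(A ∪ B)' = U \ (A ∪ B) = {1, 2, 3, 5, 9, 11}
Verification via A' ∩ B': A' = {1, 2, 3, 4, 5, 9, 11}, B' = {1, 2, 3, 5, 7, 9, 11}
A' ∩ B' = {1, 2, 3, 5, 9, 11} ✓

{1, 2, 3, 5, 9, 11}


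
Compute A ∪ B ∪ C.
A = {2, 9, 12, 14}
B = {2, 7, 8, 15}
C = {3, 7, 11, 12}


Set A = {2, 9, 12, 14}
Set B = {2, 7, 8, 15}
Set C = {3, 7, 11, 12}
First, A ∪ B = {2, 7, 8, 9, 12, 14, 15}
Then, (A ∪ B) ∪ C = {2, 3, 7, 8, 9, 11, 12, 14, 15}

{2, 3, 7, 8, 9, 11, 12, 14, 15}


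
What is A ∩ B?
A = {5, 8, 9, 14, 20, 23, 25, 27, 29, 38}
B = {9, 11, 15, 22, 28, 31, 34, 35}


Set A = {5, 8, 9, 14, 20, 23, 25, 27, 29, 38}
Set B = {9, 11, 15, 22, 28, 31, 34, 35}
A ∩ B includes only elements in both sets.
Check each element of A against B:
5 ✗, 8 ✗, 9 ✓, 14 ✗, 20 ✗, 23 ✗, 25 ✗, 27 ✗, 29 ✗, 38 ✗
A ∩ B = {9}

{9}


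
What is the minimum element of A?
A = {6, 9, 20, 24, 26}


Set A = {6, 9, 20, 24, 26}
Elements in ascending order: 6, 9, 20, 24, 26
The smallest element is 6.

6


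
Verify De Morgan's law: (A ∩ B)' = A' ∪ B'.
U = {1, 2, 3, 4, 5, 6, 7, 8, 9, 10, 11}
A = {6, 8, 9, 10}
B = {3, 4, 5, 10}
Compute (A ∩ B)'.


U = {1, 2, 3, 4, 5, 6, 7, 8, 9, 10, 11}
A = {6, 8, 9, 10}, B = {3, 4, 5, 10}
A ∩ B = {10}
(A ∩ B)' = U \ (A ∩ B) = {1, 2, 3, 4, 5, 6, 7, 8, 9, 11}
Verification via A' ∪ B': A' = {1, 2, 3, 4, 5, 7, 11}, B' = {1, 2, 6, 7, 8, 9, 11}
A' ∪ B' = {1, 2, 3, 4, 5, 6, 7, 8, 9, 11} ✓

{1, 2, 3, 4, 5, 6, 7, 8, 9, 11}


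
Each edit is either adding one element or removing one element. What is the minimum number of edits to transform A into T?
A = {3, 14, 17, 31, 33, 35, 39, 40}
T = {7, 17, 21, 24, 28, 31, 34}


Set A = {3, 14, 17, 31, 33, 35, 39, 40}
Set T = {7, 17, 21, 24, 28, 31, 34}
Elements to remove from A (in A, not in T): {3, 14, 33, 35, 39, 40} → 6 removals
Elements to add to A (in T, not in A): {7, 21, 24, 28, 34} → 5 additions
Total edits = 6 + 5 = 11

11


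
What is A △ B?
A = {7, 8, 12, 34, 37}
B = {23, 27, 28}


Set A = {7, 8, 12, 34, 37}
Set B = {23, 27, 28}
A △ B = (A \ B) ∪ (B \ A)
Elements in A but not B: {7, 8, 12, 34, 37}
Elements in B but not A: {23, 27, 28}
A △ B = {7, 8, 12, 23, 27, 28, 34, 37}

{7, 8, 12, 23, 27, 28, 34, 37}


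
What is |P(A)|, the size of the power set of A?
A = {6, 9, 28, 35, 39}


Set A = {6, 9, 28, 35, 39}
|A| = 5
The power set P(A) contains all subsets of A.
|P(A)| = 2^|A| = 2^5 = 32

32


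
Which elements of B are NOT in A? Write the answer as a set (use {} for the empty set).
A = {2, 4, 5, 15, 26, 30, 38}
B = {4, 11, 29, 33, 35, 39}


Set A = {2, 4, 5, 15, 26, 30, 38}
Set B = {4, 11, 29, 33, 35, 39}
Check each element of B against A:
4 ∈ A, 11 ∉ A (include), 29 ∉ A (include), 33 ∉ A (include), 35 ∉ A (include), 39 ∉ A (include)
Elements of B not in A: {11, 29, 33, 35, 39}

{11, 29, 33, 35, 39}


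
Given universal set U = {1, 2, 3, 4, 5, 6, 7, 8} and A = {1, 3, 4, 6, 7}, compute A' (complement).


Universal set U = {1, 2, 3, 4, 5, 6, 7, 8}
Set A = {1, 3, 4, 6, 7}
A' = U \ A = elements in U but not in A
Checking each element of U:
1 (in A, exclude), 2 (not in A, include), 3 (in A, exclude), 4 (in A, exclude), 5 (not in A, include), 6 (in A, exclude), 7 (in A, exclude), 8 (not in A, include)
A' = {2, 5, 8}

{2, 5, 8}


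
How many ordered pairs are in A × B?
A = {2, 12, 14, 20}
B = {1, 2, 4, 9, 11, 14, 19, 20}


Set A = {2, 12, 14, 20} has 4 elements.
Set B = {1, 2, 4, 9, 11, 14, 19, 20} has 8 elements.
|A × B| = |A| × |B| = 4 × 8 = 32

32


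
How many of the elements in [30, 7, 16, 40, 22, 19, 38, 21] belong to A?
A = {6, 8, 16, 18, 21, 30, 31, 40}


Set A = {6, 8, 16, 18, 21, 30, 31, 40}
Candidates: [30, 7, 16, 40, 22, 19, 38, 21]
Check each candidate:
30 ∈ A, 7 ∉ A, 16 ∈ A, 40 ∈ A, 22 ∉ A, 19 ∉ A, 38 ∉ A, 21 ∈ A
Count of candidates in A: 4

4


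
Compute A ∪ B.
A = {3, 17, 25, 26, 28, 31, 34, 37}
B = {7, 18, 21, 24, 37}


Set A = {3, 17, 25, 26, 28, 31, 34, 37}
Set B = {7, 18, 21, 24, 37}
A ∪ B includes all elements in either set.
Elements from A: {3, 17, 25, 26, 28, 31, 34, 37}
Elements from B not already included: {7, 18, 21, 24}
A ∪ B = {3, 7, 17, 18, 21, 24, 25, 26, 28, 31, 34, 37}

{3, 7, 17, 18, 21, 24, 25, 26, 28, 31, 34, 37}


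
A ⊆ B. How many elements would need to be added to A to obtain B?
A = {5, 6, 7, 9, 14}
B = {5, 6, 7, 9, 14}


Set A = {5, 6, 7, 9, 14}, |A| = 5
Set B = {5, 6, 7, 9, 14}, |B| = 5
Since A ⊆ B: B \ A = {}
|B| - |A| = 5 - 5 = 0

0


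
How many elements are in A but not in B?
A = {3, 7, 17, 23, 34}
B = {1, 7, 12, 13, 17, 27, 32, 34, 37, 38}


Set A = {3, 7, 17, 23, 34}
Set B = {1, 7, 12, 13, 17, 27, 32, 34, 37, 38}
A \ B = {3, 23}
|A \ B| = 2

2


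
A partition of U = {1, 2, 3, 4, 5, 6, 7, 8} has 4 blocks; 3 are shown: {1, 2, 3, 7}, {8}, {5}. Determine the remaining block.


U = {1, 2, 3, 4, 5, 6, 7, 8}
Shown blocks: {1, 2, 3, 7}, {8}, {5}
A partition's blocks are pairwise disjoint and cover U, so the missing block = U \ (union of shown blocks).
Union of shown blocks: {1, 2, 3, 5, 7, 8}
Missing block = U \ (union) = {4, 6}

{4, 6}


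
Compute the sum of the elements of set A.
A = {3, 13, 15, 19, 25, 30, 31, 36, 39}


Set A = {3, 13, 15, 19, 25, 30, 31, 36, 39}
Sum = 3 + 13 + 15 + 19 + 25 + 30 + 31 + 36 + 39 = 211

211


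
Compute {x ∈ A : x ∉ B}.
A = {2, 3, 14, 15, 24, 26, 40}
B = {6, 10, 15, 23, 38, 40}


Set A = {2, 3, 14, 15, 24, 26, 40}
Set B = {6, 10, 15, 23, 38, 40}
Check each element of A against B:
2 ∉ B (include), 3 ∉ B (include), 14 ∉ B (include), 15 ∈ B, 24 ∉ B (include), 26 ∉ B (include), 40 ∈ B
Elements of A not in B: {2, 3, 14, 24, 26}

{2, 3, 14, 24, 26}


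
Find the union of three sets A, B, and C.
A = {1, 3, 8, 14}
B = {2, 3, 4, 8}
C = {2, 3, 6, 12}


Set A = {1, 3, 8, 14}
Set B = {2, 3, 4, 8}
Set C = {2, 3, 6, 12}
First, A ∪ B = {1, 2, 3, 4, 8, 14}
Then, (A ∪ B) ∪ C = {1, 2, 3, 4, 6, 8, 12, 14}

{1, 2, 3, 4, 6, 8, 12, 14}


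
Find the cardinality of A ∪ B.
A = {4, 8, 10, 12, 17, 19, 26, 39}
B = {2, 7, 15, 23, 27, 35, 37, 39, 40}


Set A = {4, 8, 10, 12, 17, 19, 26, 39}, |A| = 8
Set B = {2, 7, 15, 23, 27, 35, 37, 39, 40}, |B| = 9
A ∩ B = {39}, |A ∩ B| = 1
|A ∪ B| = |A| + |B| - |A ∩ B| = 8 + 9 - 1 = 16

16


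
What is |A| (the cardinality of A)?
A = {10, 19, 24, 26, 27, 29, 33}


Set A = {10, 19, 24, 26, 27, 29, 33}
Listing elements: 10, 19, 24, 26, 27, 29, 33
Counting: 7 elements
|A| = 7

7


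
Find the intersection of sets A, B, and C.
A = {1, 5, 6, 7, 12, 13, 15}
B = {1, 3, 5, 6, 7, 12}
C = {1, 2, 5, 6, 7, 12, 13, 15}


Set A = {1, 5, 6, 7, 12, 13, 15}
Set B = {1, 3, 5, 6, 7, 12}
Set C = {1, 2, 5, 6, 7, 12, 13, 15}
First, A ∩ B = {1, 5, 6, 7, 12}
Then, (A ∩ B) ∩ C = {1, 5, 6, 7, 12}

{1, 5, 6, 7, 12}


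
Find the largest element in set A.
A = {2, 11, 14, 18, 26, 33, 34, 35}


Set A = {2, 11, 14, 18, 26, 33, 34, 35}
Elements in ascending order: 2, 11, 14, 18, 26, 33, 34, 35
The largest element is 35.

35


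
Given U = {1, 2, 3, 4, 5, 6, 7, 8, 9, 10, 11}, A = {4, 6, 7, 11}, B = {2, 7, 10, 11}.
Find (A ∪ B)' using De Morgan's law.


U = {1, 2, 3, 4, 5, 6, 7, 8, 9, 10, 11}
A = {4, 6, 7, 11}, B = {2, 7, 10, 11}
A ∪ B = {2, 4, 6, 7, 10, 11}
(A ∪ B)' = U \ (A ∪ B) = {1, 3, 5, 8, 9}
Verification via A' ∩ B': A' = {1, 2, 3, 5, 8, 9, 10}, B' = {1, 3, 4, 5, 6, 8, 9}
A' ∩ B' = {1, 3, 5, 8, 9} ✓

{1, 3, 5, 8, 9}


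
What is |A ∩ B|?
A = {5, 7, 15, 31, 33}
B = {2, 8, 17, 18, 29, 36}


Set A = {5, 7, 15, 31, 33}
Set B = {2, 8, 17, 18, 29, 36}
A ∩ B = {}
|A ∩ B| = 0

0


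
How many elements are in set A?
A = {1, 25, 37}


Set A = {1, 25, 37}
Listing elements: 1, 25, 37
Counting: 3 elements
|A| = 3

3


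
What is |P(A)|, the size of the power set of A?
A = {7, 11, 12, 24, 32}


Set A = {7, 11, 12, 24, 32}
|A| = 5
The power set P(A) contains all subsets of A.
|P(A)| = 2^|A| = 2^5 = 32

32


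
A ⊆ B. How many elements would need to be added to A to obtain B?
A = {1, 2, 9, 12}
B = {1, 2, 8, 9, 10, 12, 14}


Set A = {1, 2, 9, 12}, |A| = 4
Set B = {1, 2, 8, 9, 10, 12, 14}, |B| = 7
Since A ⊆ B: B \ A = {8, 10, 14}
|B| - |A| = 7 - 4 = 3

3


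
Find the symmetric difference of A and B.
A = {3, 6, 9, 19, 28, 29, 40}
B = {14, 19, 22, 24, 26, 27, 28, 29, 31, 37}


Set A = {3, 6, 9, 19, 28, 29, 40}
Set B = {14, 19, 22, 24, 26, 27, 28, 29, 31, 37}
A △ B = (A \ B) ∪ (B \ A)
Elements in A but not B: {3, 6, 9, 40}
Elements in B but not A: {14, 22, 24, 26, 27, 31, 37}
A △ B = {3, 6, 9, 14, 22, 24, 26, 27, 31, 37, 40}

{3, 6, 9, 14, 22, 24, 26, 27, 31, 37, 40}


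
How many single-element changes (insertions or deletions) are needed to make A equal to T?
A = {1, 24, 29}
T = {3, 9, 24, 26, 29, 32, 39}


Set A = {1, 24, 29}
Set T = {3, 9, 24, 26, 29, 32, 39}
Elements to remove from A (in A, not in T): {1} → 1 removals
Elements to add to A (in T, not in A): {3, 9, 26, 32, 39} → 5 additions
Total edits = 1 + 5 = 6

6


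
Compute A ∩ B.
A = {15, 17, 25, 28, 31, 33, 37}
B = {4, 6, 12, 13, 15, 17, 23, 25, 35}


Set A = {15, 17, 25, 28, 31, 33, 37}
Set B = {4, 6, 12, 13, 15, 17, 23, 25, 35}
A ∩ B includes only elements in both sets.
Check each element of A against B:
15 ✓, 17 ✓, 25 ✓, 28 ✗, 31 ✗, 33 ✗, 37 ✗
A ∩ B = {15, 17, 25}

{15, 17, 25}


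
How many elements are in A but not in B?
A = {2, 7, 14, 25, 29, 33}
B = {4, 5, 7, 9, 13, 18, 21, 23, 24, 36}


Set A = {2, 7, 14, 25, 29, 33}
Set B = {4, 5, 7, 9, 13, 18, 21, 23, 24, 36}
A \ B = {2, 14, 25, 29, 33}
|A \ B| = 5

5


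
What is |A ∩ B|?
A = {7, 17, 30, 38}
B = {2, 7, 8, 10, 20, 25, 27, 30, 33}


Set A = {7, 17, 30, 38}
Set B = {2, 7, 8, 10, 20, 25, 27, 30, 33}
A ∩ B = {7, 30}
|A ∩ B| = 2

2


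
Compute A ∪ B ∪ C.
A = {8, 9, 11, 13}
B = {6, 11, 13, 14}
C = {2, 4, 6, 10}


Set A = {8, 9, 11, 13}
Set B = {6, 11, 13, 14}
Set C = {2, 4, 6, 10}
First, A ∪ B = {6, 8, 9, 11, 13, 14}
Then, (A ∪ B) ∪ C = {2, 4, 6, 8, 9, 10, 11, 13, 14}

{2, 4, 6, 8, 9, 10, 11, 13, 14}


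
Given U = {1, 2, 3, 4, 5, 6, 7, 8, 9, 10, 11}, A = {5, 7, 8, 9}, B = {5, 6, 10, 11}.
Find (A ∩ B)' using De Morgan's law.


U = {1, 2, 3, 4, 5, 6, 7, 8, 9, 10, 11}
A = {5, 7, 8, 9}, B = {5, 6, 10, 11}
A ∩ B = {5}
(A ∩ B)' = U \ (A ∩ B) = {1, 2, 3, 4, 6, 7, 8, 9, 10, 11}
Verification via A' ∪ B': A' = {1, 2, 3, 4, 6, 10, 11}, B' = {1, 2, 3, 4, 7, 8, 9}
A' ∪ B' = {1, 2, 3, 4, 6, 7, 8, 9, 10, 11} ✓

{1, 2, 3, 4, 6, 7, 8, 9, 10, 11}


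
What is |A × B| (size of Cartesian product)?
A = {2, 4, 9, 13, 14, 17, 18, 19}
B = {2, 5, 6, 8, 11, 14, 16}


Set A = {2, 4, 9, 13, 14, 17, 18, 19} has 8 elements.
Set B = {2, 5, 6, 8, 11, 14, 16} has 7 elements.
|A × B| = |A| × |B| = 8 × 7 = 56

56


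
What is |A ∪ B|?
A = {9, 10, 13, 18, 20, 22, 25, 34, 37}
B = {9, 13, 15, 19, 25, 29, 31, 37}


Set A = {9, 10, 13, 18, 20, 22, 25, 34, 37}, |A| = 9
Set B = {9, 13, 15, 19, 25, 29, 31, 37}, |B| = 8
A ∩ B = {9, 13, 25, 37}, |A ∩ B| = 4
|A ∪ B| = |A| + |B| - |A ∩ B| = 9 + 8 - 4 = 13

13


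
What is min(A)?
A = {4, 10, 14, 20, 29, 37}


Set A = {4, 10, 14, 20, 29, 37}
Elements in ascending order: 4, 10, 14, 20, 29, 37
The smallest element is 4.

4


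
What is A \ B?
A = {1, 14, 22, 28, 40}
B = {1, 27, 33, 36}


Set A = {1, 14, 22, 28, 40}
Set B = {1, 27, 33, 36}
A \ B includes elements in A that are not in B.
Check each element of A:
1 (in B, remove), 14 (not in B, keep), 22 (not in B, keep), 28 (not in B, keep), 40 (not in B, keep)
A \ B = {14, 22, 28, 40}

{14, 22, 28, 40}


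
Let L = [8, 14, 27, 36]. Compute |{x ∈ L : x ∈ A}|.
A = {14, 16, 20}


Set A = {14, 16, 20}
Candidates: [8, 14, 27, 36]
Check each candidate:
8 ∉ A, 14 ∈ A, 27 ∉ A, 36 ∉ A
Count of candidates in A: 1

1


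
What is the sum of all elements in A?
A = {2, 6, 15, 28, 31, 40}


Set A = {2, 6, 15, 28, 31, 40}
Sum = 2 + 6 + 15 + 28 + 31 + 40 = 122

122


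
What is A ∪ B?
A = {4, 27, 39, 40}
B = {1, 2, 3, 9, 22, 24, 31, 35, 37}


Set A = {4, 27, 39, 40}
Set B = {1, 2, 3, 9, 22, 24, 31, 35, 37}
A ∪ B includes all elements in either set.
Elements from A: {4, 27, 39, 40}
Elements from B not already included: {1, 2, 3, 9, 22, 24, 31, 35, 37}
A ∪ B = {1, 2, 3, 4, 9, 22, 24, 27, 31, 35, 37, 39, 40}

{1, 2, 3, 4, 9, 22, 24, 27, 31, 35, 37, 39, 40}


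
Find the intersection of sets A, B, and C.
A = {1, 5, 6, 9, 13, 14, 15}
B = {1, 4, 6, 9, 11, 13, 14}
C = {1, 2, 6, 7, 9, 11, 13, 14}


Set A = {1, 5, 6, 9, 13, 14, 15}
Set B = {1, 4, 6, 9, 11, 13, 14}
Set C = {1, 2, 6, 7, 9, 11, 13, 14}
First, A ∩ B = {1, 6, 9, 13, 14}
Then, (A ∩ B) ∩ C = {1, 6, 9, 13, 14}

{1, 6, 9, 13, 14}


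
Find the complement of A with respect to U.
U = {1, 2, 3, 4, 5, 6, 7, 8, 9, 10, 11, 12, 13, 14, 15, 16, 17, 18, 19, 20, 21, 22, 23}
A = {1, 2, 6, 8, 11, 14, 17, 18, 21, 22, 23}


Universal set U = {1, 2, 3, 4, 5, 6, 7, 8, 9, 10, 11, 12, 13, 14, 15, 16, 17, 18, 19, 20, 21, 22, 23}
Set A = {1, 2, 6, 8, 11, 14, 17, 18, 21, 22, 23}
A' = U \ A = elements in U but not in A
Checking each element of U:
1 (in A, exclude), 2 (in A, exclude), 3 (not in A, include), 4 (not in A, include), 5 (not in A, include), 6 (in A, exclude), 7 (not in A, include), 8 (in A, exclude), 9 (not in A, include), 10 (not in A, include), 11 (in A, exclude), 12 (not in A, include), 13 (not in A, include), 14 (in A, exclude), 15 (not in A, include), 16 (not in A, include), 17 (in A, exclude), 18 (in A, exclude), 19 (not in A, include), 20 (not in A, include), 21 (in A, exclude), 22 (in A, exclude), 23 (in A, exclude)
A' = {3, 4, 5, 7, 9, 10, 12, 13, 15, 16, 19, 20}

{3, 4, 5, 7, 9, 10, 12, 13, 15, 16, 19, 20}


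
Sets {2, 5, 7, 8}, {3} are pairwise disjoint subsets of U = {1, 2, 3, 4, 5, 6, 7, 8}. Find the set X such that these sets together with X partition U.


U = {1, 2, 3, 4, 5, 6, 7, 8}
Shown blocks: {2, 5, 7, 8}, {3}
A partition's blocks are pairwise disjoint and cover U, so the missing block = U \ (union of shown blocks).
Union of shown blocks: {2, 3, 5, 7, 8}
Missing block = U \ (union) = {1, 4, 6}

{1, 4, 6}


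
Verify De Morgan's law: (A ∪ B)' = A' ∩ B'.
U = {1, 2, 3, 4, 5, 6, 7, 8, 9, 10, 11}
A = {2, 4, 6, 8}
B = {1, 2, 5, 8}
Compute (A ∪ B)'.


U = {1, 2, 3, 4, 5, 6, 7, 8, 9, 10, 11}
A = {2, 4, 6, 8}, B = {1, 2, 5, 8}
A ∪ B = {1, 2, 4, 5, 6, 8}
(A ∪ B)' = U \ (A ∪ B) = {3, 7, 9, 10, 11}
Verification via A' ∩ B': A' = {1, 3, 5, 7, 9, 10, 11}, B' = {3, 4, 6, 7, 9, 10, 11}
A' ∩ B' = {3, 7, 9, 10, 11} ✓

{3, 7, 9, 10, 11}


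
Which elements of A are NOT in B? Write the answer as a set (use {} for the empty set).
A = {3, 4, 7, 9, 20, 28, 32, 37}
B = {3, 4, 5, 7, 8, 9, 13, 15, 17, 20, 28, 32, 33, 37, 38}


Set A = {3, 4, 7, 9, 20, 28, 32, 37}
Set B = {3, 4, 5, 7, 8, 9, 13, 15, 17, 20, 28, 32, 33, 37, 38}
Check each element of A against B:
3 ∈ B, 4 ∈ B, 7 ∈ B, 9 ∈ B, 20 ∈ B, 28 ∈ B, 32 ∈ B, 37 ∈ B
Elements of A not in B: {}

{}


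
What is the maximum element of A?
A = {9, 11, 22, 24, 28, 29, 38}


Set A = {9, 11, 22, 24, 28, 29, 38}
Elements in ascending order: 9, 11, 22, 24, 28, 29, 38
The largest element is 38.

38


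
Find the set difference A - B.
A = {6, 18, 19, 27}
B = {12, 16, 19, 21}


Set A = {6, 18, 19, 27}
Set B = {12, 16, 19, 21}
A \ B includes elements in A that are not in B.
Check each element of A:
6 (not in B, keep), 18 (not in B, keep), 19 (in B, remove), 27 (not in B, keep)
A \ B = {6, 18, 27}

{6, 18, 27}


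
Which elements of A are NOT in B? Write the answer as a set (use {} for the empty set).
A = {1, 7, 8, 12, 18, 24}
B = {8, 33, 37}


Set A = {1, 7, 8, 12, 18, 24}
Set B = {8, 33, 37}
Check each element of A against B:
1 ∉ B (include), 7 ∉ B (include), 8 ∈ B, 12 ∉ B (include), 18 ∉ B (include), 24 ∉ B (include)
Elements of A not in B: {1, 7, 12, 18, 24}

{1, 7, 12, 18, 24}


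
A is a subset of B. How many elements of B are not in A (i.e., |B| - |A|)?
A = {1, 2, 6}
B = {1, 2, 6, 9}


Set A = {1, 2, 6}, |A| = 3
Set B = {1, 2, 6, 9}, |B| = 4
Since A ⊆ B: B \ A = {9}
|B| - |A| = 4 - 3 = 1

1


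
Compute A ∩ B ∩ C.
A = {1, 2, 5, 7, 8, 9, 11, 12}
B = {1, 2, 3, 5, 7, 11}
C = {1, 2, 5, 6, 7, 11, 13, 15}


Set A = {1, 2, 5, 7, 8, 9, 11, 12}
Set B = {1, 2, 3, 5, 7, 11}
Set C = {1, 2, 5, 6, 7, 11, 13, 15}
First, A ∩ B = {1, 2, 5, 7, 11}
Then, (A ∩ B) ∩ C = {1, 2, 5, 7, 11}

{1, 2, 5, 7, 11}


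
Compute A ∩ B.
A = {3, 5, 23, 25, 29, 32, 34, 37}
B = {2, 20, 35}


Set A = {3, 5, 23, 25, 29, 32, 34, 37}
Set B = {2, 20, 35}
A ∩ B includes only elements in both sets.
Check each element of A against B:
3 ✗, 5 ✗, 23 ✗, 25 ✗, 29 ✗, 32 ✗, 34 ✗, 37 ✗
A ∩ B = {}

{}


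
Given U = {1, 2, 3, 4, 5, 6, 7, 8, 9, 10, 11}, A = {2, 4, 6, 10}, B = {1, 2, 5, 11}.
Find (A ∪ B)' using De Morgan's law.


U = {1, 2, 3, 4, 5, 6, 7, 8, 9, 10, 11}
A = {2, 4, 6, 10}, B = {1, 2, 5, 11}
A ∪ B = {1, 2, 4, 5, 6, 10, 11}
(A ∪ B)' = U \ (A ∪ B) = {3, 7, 8, 9}
Verification via A' ∩ B': A' = {1, 3, 5, 7, 8, 9, 11}, B' = {3, 4, 6, 7, 8, 9, 10}
A' ∩ B' = {3, 7, 8, 9} ✓

{3, 7, 8, 9}


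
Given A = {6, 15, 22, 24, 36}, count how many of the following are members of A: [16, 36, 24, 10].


Set A = {6, 15, 22, 24, 36}
Candidates: [16, 36, 24, 10]
Check each candidate:
16 ∉ A, 36 ∈ A, 24 ∈ A, 10 ∉ A
Count of candidates in A: 2

2


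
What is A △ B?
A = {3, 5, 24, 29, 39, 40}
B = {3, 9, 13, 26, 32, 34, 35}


Set A = {3, 5, 24, 29, 39, 40}
Set B = {3, 9, 13, 26, 32, 34, 35}
A △ B = (A \ B) ∪ (B \ A)
Elements in A but not B: {5, 24, 29, 39, 40}
Elements in B but not A: {9, 13, 26, 32, 34, 35}
A △ B = {5, 9, 13, 24, 26, 29, 32, 34, 35, 39, 40}

{5, 9, 13, 24, 26, 29, 32, 34, 35, 39, 40}


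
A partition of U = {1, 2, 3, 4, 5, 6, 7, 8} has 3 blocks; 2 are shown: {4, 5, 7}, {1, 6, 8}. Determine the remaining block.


U = {1, 2, 3, 4, 5, 6, 7, 8}
Shown blocks: {4, 5, 7}, {1, 6, 8}
A partition's blocks are pairwise disjoint and cover U, so the missing block = U \ (union of shown blocks).
Union of shown blocks: {1, 4, 5, 6, 7, 8}
Missing block = U \ (union) = {2, 3}

{2, 3}


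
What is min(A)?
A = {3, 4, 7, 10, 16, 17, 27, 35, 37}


Set A = {3, 4, 7, 10, 16, 17, 27, 35, 37}
Elements in ascending order: 3, 4, 7, 10, 16, 17, 27, 35, 37
The smallest element is 3.

3


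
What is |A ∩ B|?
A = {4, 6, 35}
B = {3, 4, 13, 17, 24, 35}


Set A = {4, 6, 35}
Set B = {3, 4, 13, 17, 24, 35}
A ∩ B = {4, 35}
|A ∩ B| = 2

2


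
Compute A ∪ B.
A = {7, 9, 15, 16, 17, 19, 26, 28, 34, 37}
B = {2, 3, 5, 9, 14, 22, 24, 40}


Set A = {7, 9, 15, 16, 17, 19, 26, 28, 34, 37}
Set B = {2, 3, 5, 9, 14, 22, 24, 40}
A ∪ B includes all elements in either set.
Elements from A: {7, 9, 15, 16, 17, 19, 26, 28, 34, 37}
Elements from B not already included: {2, 3, 5, 14, 22, 24, 40}
A ∪ B = {2, 3, 5, 7, 9, 14, 15, 16, 17, 19, 22, 24, 26, 28, 34, 37, 40}

{2, 3, 5, 7, 9, 14, 15, 16, 17, 19, 22, 24, 26, 28, 34, 37, 40}


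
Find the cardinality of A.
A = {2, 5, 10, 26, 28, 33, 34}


Set A = {2, 5, 10, 26, 28, 33, 34}
Listing elements: 2, 5, 10, 26, 28, 33, 34
Counting: 7 elements
|A| = 7

7


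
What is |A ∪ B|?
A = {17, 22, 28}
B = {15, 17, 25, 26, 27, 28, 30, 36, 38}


Set A = {17, 22, 28}, |A| = 3
Set B = {15, 17, 25, 26, 27, 28, 30, 36, 38}, |B| = 9
A ∩ B = {17, 28}, |A ∩ B| = 2
|A ∪ B| = |A| + |B| - |A ∩ B| = 3 + 9 - 2 = 10

10


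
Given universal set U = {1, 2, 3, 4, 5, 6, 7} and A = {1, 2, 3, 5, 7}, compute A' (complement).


Universal set U = {1, 2, 3, 4, 5, 6, 7}
Set A = {1, 2, 3, 5, 7}
A' = U \ A = elements in U but not in A
Checking each element of U:
1 (in A, exclude), 2 (in A, exclude), 3 (in A, exclude), 4 (not in A, include), 5 (in A, exclude), 6 (not in A, include), 7 (in A, exclude)
A' = {4, 6}

{4, 6}


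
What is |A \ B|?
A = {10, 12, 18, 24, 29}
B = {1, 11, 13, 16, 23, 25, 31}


Set A = {10, 12, 18, 24, 29}
Set B = {1, 11, 13, 16, 23, 25, 31}
A \ B = {10, 12, 18, 24, 29}
|A \ B| = 5

5


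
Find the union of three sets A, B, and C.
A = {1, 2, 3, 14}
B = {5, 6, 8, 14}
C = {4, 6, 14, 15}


Set A = {1, 2, 3, 14}
Set B = {5, 6, 8, 14}
Set C = {4, 6, 14, 15}
First, A ∪ B = {1, 2, 3, 5, 6, 8, 14}
Then, (A ∪ B) ∪ C = {1, 2, 3, 4, 5, 6, 8, 14, 15}

{1, 2, 3, 4, 5, 6, 8, 14, 15}


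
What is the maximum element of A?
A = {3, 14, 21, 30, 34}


Set A = {3, 14, 21, 30, 34}
Elements in ascending order: 3, 14, 21, 30, 34
The largest element is 34.

34


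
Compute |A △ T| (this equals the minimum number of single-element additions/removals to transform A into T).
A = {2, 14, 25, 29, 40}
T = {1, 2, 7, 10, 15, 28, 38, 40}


Set A = {2, 14, 25, 29, 40}
Set T = {1, 2, 7, 10, 15, 28, 38, 40}
Elements to remove from A (in A, not in T): {14, 25, 29} → 3 removals
Elements to add to A (in T, not in A): {1, 7, 10, 15, 28, 38} → 6 additions
Total edits = 3 + 6 = 9

9


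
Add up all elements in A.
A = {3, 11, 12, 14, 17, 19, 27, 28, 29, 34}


Set A = {3, 11, 12, 14, 17, 19, 27, 28, 29, 34}
Sum = 3 + 11 + 12 + 14 + 17 + 19 + 27 + 28 + 29 + 34 = 194

194


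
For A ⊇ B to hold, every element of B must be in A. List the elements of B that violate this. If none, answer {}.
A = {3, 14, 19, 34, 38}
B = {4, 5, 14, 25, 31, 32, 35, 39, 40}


Set A = {3, 14, 19, 34, 38}
Set B = {4, 5, 14, 25, 31, 32, 35, 39, 40}
Check each element of B against A:
4 ∉ A (include), 5 ∉ A (include), 14 ∈ A, 25 ∉ A (include), 31 ∉ A (include), 32 ∉ A (include), 35 ∉ A (include), 39 ∉ A (include), 40 ∉ A (include)
Elements of B not in A: {4, 5, 25, 31, 32, 35, 39, 40}

{4, 5, 25, 31, 32, 35, 39, 40}


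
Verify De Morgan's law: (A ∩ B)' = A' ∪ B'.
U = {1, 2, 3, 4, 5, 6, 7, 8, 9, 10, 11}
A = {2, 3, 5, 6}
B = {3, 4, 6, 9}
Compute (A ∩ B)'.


U = {1, 2, 3, 4, 5, 6, 7, 8, 9, 10, 11}
A = {2, 3, 5, 6}, B = {3, 4, 6, 9}
A ∩ B = {3, 6}
(A ∩ B)' = U \ (A ∩ B) = {1, 2, 4, 5, 7, 8, 9, 10, 11}
Verification via A' ∪ B': A' = {1, 4, 7, 8, 9, 10, 11}, B' = {1, 2, 5, 7, 8, 10, 11}
A' ∪ B' = {1, 2, 4, 5, 7, 8, 9, 10, 11} ✓

{1, 2, 4, 5, 7, 8, 9, 10, 11}


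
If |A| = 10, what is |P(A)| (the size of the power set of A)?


The set has 10 elements.
The power set contains all possible subsets.
|P(A)| = 2^|A| = 2^10 = 1024

1024


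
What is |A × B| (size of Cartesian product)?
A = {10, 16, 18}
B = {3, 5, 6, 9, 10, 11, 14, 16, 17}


Set A = {10, 16, 18} has 3 elements.
Set B = {3, 5, 6, 9, 10, 11, 14, 16, 17} has 9 elements.
|A × B| = |A| × |B| = 3 × 9 = 27

27


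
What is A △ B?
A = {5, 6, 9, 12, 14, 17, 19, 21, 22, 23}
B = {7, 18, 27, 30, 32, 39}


Set A = {5, 6, 9, 12, 14, 17, 19, 21, 22, 23}
Set B = {7, 18, 27, 30, 32, 39}
A △ B = (A \ B) ∪ (B \ A)
Elements in A but not B: {5, 6, 9, 12, 14, 17, 19, 21, 22, 23}
Elements in B but not A: {7, 18, 27, 30, 32, 39}
A △ B = {5, 6, 7, 9, 12, 14, 17, 18, 19, 21, 22, 23, 27, 30, 32, 39}

{5, 6, 7, 9, 12, 14, 17, 18, 19, 21, 22, 23, 27, 30, 32, 39}


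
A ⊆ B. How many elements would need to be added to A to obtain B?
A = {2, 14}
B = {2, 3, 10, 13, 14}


Set A = {2, 14}, |A| = 2
Set B = {2, 3, 10, 13, 14}, |B| = 5
Since A ⊆ B: B \ A = {3, 10, 13}
|B| - |A| = 5 - 2 = 3

3


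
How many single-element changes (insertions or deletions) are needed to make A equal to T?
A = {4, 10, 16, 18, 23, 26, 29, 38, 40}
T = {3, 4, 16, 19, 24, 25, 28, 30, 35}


Set A = {4, 10, 16, 18, 23, 26, 29, 38, 40}
Set T = {3, 4, 16, 19, 24, 25, 28, 30, 35}
Elements to remove from A (in A, not in T): {10, 18, 23, 26, 29, 38, 40} → 7 removals
Elements to add to A (in T, not in A): {3, 19, 24, 25, 28, 30, 35} → 7 additions
Total edits = 7 + 7 = 14

14


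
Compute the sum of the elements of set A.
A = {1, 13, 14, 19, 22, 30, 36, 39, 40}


Set A = {1, 13, 14, 19, 22, 30, 36, 39, 40}
Sum = 1 + 13 + 14 + 19 + 22 + 30 + 36 + 39 + 40 = 214

214


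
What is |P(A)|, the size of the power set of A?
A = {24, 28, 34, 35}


Set A = {24, 28, 34, 35}
|A| = 4
The power set P(A) contains all subsets of A.
|P(A)| = 2^|A| = 2^4 = 16

16


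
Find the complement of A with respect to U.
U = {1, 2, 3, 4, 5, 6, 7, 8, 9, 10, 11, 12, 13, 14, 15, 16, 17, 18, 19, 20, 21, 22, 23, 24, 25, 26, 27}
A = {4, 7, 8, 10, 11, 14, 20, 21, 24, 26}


Universal set U = {1, 2, 3, 4, 5, 6, 7, 8, 9, 10, 11, 12, 13, 14, 15, 16, 17, 18, 19, 20, 21, 22, 23, 24, 25, 26, 27}
Set A = {4, 7, 8, 10, 11, 14, 20, 21, 24, 26}
A' = U \ A = elements in U but not in A
Checking each element of U:
1 (not in A, include), 2 (not in A, include), 3 (not in A, include), 4 (in A, exclude), 5 (not in A, include), 6 (not in A, include), 7 (in A, exclude), 8 (in A, exclude), 9 (not in A, include), 10 (in A, exclude), 11 (in A, exclude), 12 (not in A, include), 13 (not in A, include), 14 (in A, exclude), 15 (not in A, include), 16 (not in A, include), 17 (not in A, include), 18 (not in A, include), 19 (not in A, include), 20 (in A, exclude), 21 (in A, exclude), 22 (not in A, include), 23 (not in A, include), 24 (in A, exclude), 25 (not in A, include), 26 (in A, exclude), 27 (not in A, include)
A' = {1, 2, 3, 5, 6, 9, 12, 13, 15, 16, 17, 18, 19, 22, 23, 25, 27}

{1, 2, 3, 5, 6, 9, 12, 13, 15, 16, 17, 18, 19, 22, 23, 25, 27}


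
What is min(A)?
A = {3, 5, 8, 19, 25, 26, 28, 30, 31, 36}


Set A = {3, 5, 8, 19, 25, 26, 28, 30, 31, 36}
Elements in ascending order: 3, 5, 8, 19, 25, 26, 28, 30, 31, 36
The smallest element is 3.

3


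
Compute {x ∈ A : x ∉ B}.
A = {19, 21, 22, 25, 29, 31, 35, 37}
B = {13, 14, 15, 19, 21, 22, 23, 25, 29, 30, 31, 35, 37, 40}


Set A = {19, 21, 22, 25, 29, 31, 35, 37}
Set B = {13, 14, 15, 19, 21, 22, 23, 25, 29, 30, 31, 35, 37, 40}
Check each element of A against B:
19 ∈ B, 21 ∈ B, 22 ∈ B, 25 ∈ B, 29 ∈ B, 31 ∈ B, 35 ∈ B, 37 ∈ B
Elements of A not in B: {}

{}


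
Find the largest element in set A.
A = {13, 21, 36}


Set A = {13, 21, 36}
Elements in ascending order: 13, 21, 36
The largest element is 36.

36


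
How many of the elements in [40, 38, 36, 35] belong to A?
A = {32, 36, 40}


Set A = {32, 36, 40}
Candidates: [40, 38, 36, 35]
Check each candidate:
40 ∈ A, 38 ∉ A, 36 ∈ A, 35 ∉ A
Count of candidates in A: 2

2


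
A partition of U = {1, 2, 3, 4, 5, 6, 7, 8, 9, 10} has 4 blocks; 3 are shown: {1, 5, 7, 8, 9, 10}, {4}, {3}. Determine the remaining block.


U = {1, 2, 3, 4, 5, 6, 7, 8, 9, 10}
Shown blocks: {1, 5, 7, 8, 9, 10}, {4}, {3}
A partition's blocks are pairwise disjoint and cover U, so the missing block = U \ (union of shown blocks).
Union of shown blocks: {1, 3, 4, 5, 7, 8, 9, 10}
Missing block = U \ (union) = {2, 6}

{2, 6}


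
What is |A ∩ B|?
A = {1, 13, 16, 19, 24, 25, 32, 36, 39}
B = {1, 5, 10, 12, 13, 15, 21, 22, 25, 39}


Set A = {1, 13, 16, 19, 24, 25, 32, 36, 39}
Set B = {1, 5, 10, 12, 13, 15, 21, 22, 25, 39}
A ∩ B = {1, 13, 25, 39}
|A ∩ B| = 4

4


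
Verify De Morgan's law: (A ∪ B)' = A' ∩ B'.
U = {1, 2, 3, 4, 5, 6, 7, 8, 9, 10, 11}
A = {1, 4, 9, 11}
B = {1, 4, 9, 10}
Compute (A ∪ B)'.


U = {1, 2, 3, 4, 5, 6, 7, 8, 9, 10, 11}
A = {1, 4, 9, 11}, B = {1, 4, 9, 10}
A ∪ B = {1, 4, 9, 10, 11}
(A ∪ B)' = U \ (A ∪ B) = {2, 3, 5, 6, 7, 8}
Verification via A' ∩ B': A' = {2, 3, 5, 6, 7, 8, 10}, B' = {2, 3, 5, 6, 7, 8, 11}
A' ∩ B' = {2, 3, 5, 6, 7, 8} ✓

{2, 3, 5, 6, 7, 8}


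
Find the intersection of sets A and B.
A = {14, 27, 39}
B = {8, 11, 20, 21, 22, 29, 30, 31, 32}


Set A = {14, 27, 39}
Set B = {8, 11, 20, 21, 22, 29, 30, 31, 32}
A ∩ B includes only elements in both sets.
Check each element of A against B:
14 ✗, 27 ✗, 39 ✗
A ∩ B = {}

{}


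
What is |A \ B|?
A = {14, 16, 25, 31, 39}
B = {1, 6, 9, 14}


Set A = {14, 16, 25, 31, 39}
Set B = {1, 6, 9, 14}
A \ B = {16, 25, 31, 39}
|A \ B| = 4

4


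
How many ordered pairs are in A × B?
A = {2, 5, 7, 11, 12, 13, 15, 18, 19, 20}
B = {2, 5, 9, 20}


Set A = {2, 5, 7, 11, 12, 13, 15, 18, 19, 20} has 10 elements.
Set B = {2, 5, 9, 20} has 4 elements.
|A × B| = |A| × |B| = 10 × 4 = 40

40


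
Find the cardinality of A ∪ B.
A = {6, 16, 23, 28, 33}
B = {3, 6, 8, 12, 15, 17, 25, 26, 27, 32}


Set A = {6, 16, 23, 28, 33}, |A| = 5
Set B = {3, 6, 8, 12, 15, 17, 25, 26, 27, 32}, |B| = 10
A ∩ B = {6}, |A ∩ B| = 1
|A ∪ B| = |A| + |B| - |A ∩ B| = 5 + 10 - 1 = 14

14


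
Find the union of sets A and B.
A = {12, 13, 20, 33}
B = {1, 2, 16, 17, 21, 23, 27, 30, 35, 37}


Set A = {12, 13, 20, 33}
Set B = {1, 2, 16, 17, 21, 23, 27, 30, 35, 37}
A ∪ B includes all elements in either set.
Elements from A: {12, 13, 20, 33}
Elements from B not already included: {1, 2, 16, 17, 21, 23, 27, 30, 35, 37}
A ∪ B = {1, 2, 12, 13, 16, 17, 20, 21, 23, 27, 30, 33, 35, 37}

{1, 2, 12, 13, 16, 17, 20, 21, 23, 27, 30, 33, 35, 37}


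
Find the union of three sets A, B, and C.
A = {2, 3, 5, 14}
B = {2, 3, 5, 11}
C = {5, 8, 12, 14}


Set A = {2, 3, 5, 14}
Set B = {2, 3, 5, 11}
Set C = {5, 8, 12, 14}
First, A ∪ B = {2, 3, 5, 11, 14}
Then, (A ∪ B) ∪ C = {2, 3, 5, 8, 11, 12, 14}

{2, 3, 5, 8, 11, 12, 14}


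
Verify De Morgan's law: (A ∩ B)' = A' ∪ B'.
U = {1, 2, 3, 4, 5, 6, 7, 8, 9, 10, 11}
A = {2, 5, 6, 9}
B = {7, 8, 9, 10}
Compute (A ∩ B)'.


U = {1, 2, 3, 4, 5, 6, 7, 8, 9, 10, 11}
A = {2, 5, 6, 9}, B = {7, 8, 9, 10}
A ∩ B = {9}
(A ∩ B)' = U \ (A ∩ B) = {1, 2, 3, 4, 5, 6, 7, 8, 10, 11}
Verification via A' ∪ B': A' = {1, 3, 4, 7, 8, 10, 11}, B' = {1, 2, 3, 4, 5, 6, 11}
A' ∪ B' = {1, 2, 3, 4, 5, 6, 7, 8, 10, 11} ✓

{1, 2, 3, 4, 5, 6, 7, 8, 10, 11}


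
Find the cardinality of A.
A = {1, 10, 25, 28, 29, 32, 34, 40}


Set A = {1, 10, 25, 28, 29, 32, 34, 40}
Listing elements: 1, 10, 25, 28, 29, 32, 34, 40
Counting: 8 elements
|A| = 8

8


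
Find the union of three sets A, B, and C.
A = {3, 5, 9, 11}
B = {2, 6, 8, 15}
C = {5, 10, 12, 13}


Set A = {3, 5, 9, 11}
Set B = {2, 6, 8, 15}
Set C = {5, 10, 12, 13}
First, A ∪ B = {2, 3, 5, 6, 8, 9, 11, 15}
Then, (A ∪ B) ∪ C = {2, 3, 5, 6, 8, 9, 10, 11, 12, 13, 15}

{2, 3, 5, 6, 8, 9, 10, 11, 12, 13, 15}


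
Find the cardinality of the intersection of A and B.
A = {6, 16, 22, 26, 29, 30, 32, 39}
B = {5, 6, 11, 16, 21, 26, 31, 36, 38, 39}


Set A = {6, 16, 22, 26, 29, 30, 32, 39}
Set B = {5, 6, 11, 16, 21, 26, 31, 36, 38, 39}
A ∩ B = {6, 16, 26, 39}
|A ∩ B| = 4

4


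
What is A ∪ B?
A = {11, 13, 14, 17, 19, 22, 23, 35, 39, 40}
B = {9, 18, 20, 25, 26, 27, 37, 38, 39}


Set A = {11, 13, 14, 17, 19, 22, 23, 35, 39, 40}
Set B = {9, 18, 20, 25, 26, 27, 37, 38, 39}
A ∪ B includes all elements in either set.
Elements from A: {11, 13, 14, 17, 19, 22, 23, 35, 39, 40}
Elements from B not already included: {9, 18, 20, 25, 26, 27, 37, 38}
A ∪ B = {9, 11, 13, 14, 17, 18, 19, 20, 22, 23, 25, 26, 27, 35, 37, 38, 39, 40}

{9, 11, 13, 14, 17, 18, 19, 20, 22, 23, 25, 26, 27, 35, 37, 38, 39, 40}


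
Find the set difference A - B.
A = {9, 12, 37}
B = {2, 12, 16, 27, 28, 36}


Set A = {9, 12, 37}
Set B = {2, 12, 16, 27, 28, 36}
A \ B includes elements in A that are not in B.
Check each element of A:
9 (not in B, keep), 12 (in B, remove), 37 (not in B, keep)
A \ B = {9, 37}

{9, 37}


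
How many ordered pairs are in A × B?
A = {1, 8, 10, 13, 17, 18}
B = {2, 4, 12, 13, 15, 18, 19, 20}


Set A = {1, 8, 10, 13, 17, 18} has 6 elements.
Set B = {2, 4, 12, 13, 15, 18, 19, 20} has 8 elements.
|A × B| = |A| × |B| = 6 × 8 = 48

48


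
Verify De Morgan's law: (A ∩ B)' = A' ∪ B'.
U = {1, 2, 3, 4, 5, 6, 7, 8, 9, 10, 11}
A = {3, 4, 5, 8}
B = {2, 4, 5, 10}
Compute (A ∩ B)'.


U = {1, 2, 3, 4, 5, 6, 7, 8, 9, 10, 11}
A = {3, 4, 5, 8}, B = {2, 4, 5, 10}
A ∩ B = {4, 5}
(A ∩ B)' = U \ (A ∩ B) = {1, 2, 3, 6, 7, 8, 9, 10, 11}
Verification via A' ∪ B': A' = {1, 2, 6, 7, 9, 10, 11}, B' = {1, 3, 6, 7, 8, 9, 11}
A' ∪ B' = {1, 2, 3, 6, 7, 8, 9, 10, 11} ✓

{1, 2, 3, 6, 7, 8, 9, 10, 11}


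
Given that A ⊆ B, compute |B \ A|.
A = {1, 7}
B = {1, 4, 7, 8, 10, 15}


Set A = {1, 7}, |A| = 2
Set B = {1, 4, 7, 8, 10, 15}, |B| = 6
Since A ⊆ B: B \ A = {4, 8, 10, 15}
|B| - |A| = 6 - 2 = 4

4


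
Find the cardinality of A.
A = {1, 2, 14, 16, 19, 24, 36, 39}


Set A = {1, 2, 14, 16, 19, 24, 36, 39}
Listing elements: 1, 2, 14, 16, 19, 24, 36, 39
Counting: 8 elements
|A| = 8

8


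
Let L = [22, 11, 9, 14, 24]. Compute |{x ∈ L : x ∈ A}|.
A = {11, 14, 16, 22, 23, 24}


Set A = {11, 14, 16, 22, 23, 24}
Candidates: [22, 11, 9, 14, 24]
Check each candidate:
22 ∈ A, 11 ∈ A, 9 ∉ A, 14 ∈ A, 24 ∈ A
Count of candidates in A: 4

4


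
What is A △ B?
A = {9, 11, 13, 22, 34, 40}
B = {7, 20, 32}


Set A = {9, 11, 13, 22, 34, 40}
Set B = {7, 20, 32}
A △ B = (A \ B) ∪ (B \ A)
Elements in A but not B: {9, 11, 13, 22, 34, 40}
Elements in B but not A: {7, 20, 32}
A △ B = {7, 9, 11, 13, 20, 22, 32, 34, 40}

{7, 9, 11, 13, 20, 22, 32, 34, 40}


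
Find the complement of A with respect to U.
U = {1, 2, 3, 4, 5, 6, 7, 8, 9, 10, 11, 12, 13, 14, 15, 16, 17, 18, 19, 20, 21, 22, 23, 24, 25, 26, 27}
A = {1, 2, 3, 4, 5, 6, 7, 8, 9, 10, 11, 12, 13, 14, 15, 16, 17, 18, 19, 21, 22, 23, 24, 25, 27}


Universal set U = {1, 2, 3, 4, 5, 6, 7, 8, 9, 10, 11, 12, 13, 14, 15, 16, 17, 18, 19, 20, 21, 22, 23, 24, 25, 26, 27}
Set A = {1, 2, 3, 4, 5, 6, 7, 8, 9, 10, 11, 12, 13, 14, 15, 16, 17, 18, 19, 21, 22, 23, 24, 25, 27}
A' = U \ A = elements in U but not in A
Checking each element of U:
1 (in A, exclude), 2 (in A, exclude), 3 (in A, exclude), 4 (in A, exclude), 5 (in A, exclude), 6 (in A, exclude), 7 (in A, exclude), 8 (in A, exclude), 9 (in A, exclude), 10 (in A, exclude), 11 (in A, exclude), 12 (in A, exclude), 13 (in A, exclude), 14 (in A, exclude), 15 (in A, exclude), 16 (in A, exclude), 17 (in A, exclude), 18 (in A, exclude), 19 (in A, exclude), 20 (not in A, include), 21 (in A, exclude), 22 (in A, exclude), 23 (in A, exclude), 24 (in A, exclude), 25 (in A, exclude), 26 (not in A, include), 27 (in A, exclude)
A' = {20, 26}

{20, 26}


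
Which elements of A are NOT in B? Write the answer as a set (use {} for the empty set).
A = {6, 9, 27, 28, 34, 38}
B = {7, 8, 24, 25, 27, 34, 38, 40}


Set A = {6, 9, 27, 28, 34, 38}
Set B = {7, 8, 24, 25, 27, 34, 38, 40}
Check each element of A against B:
6 ∉ B (include), 9 ∉ B (include), 27 ∈ B, 28 ∉ B (include), 34 ∈ B, 38 ∈ B
Elements of A not in B: {6, 9, 28}

{6, 9, 28}


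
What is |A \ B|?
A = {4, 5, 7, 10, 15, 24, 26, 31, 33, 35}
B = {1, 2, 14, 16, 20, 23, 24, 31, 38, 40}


Set A = {4, 5, 7, 10, 15, 24, 26, 31, 33, 35}
Set B = {1, 2, 14, 16, 20, 23, 24, 31, 38, 40}
A \ B = {4, 5, 7, 10, 15, 26, 33, 35}
|A \ B| = 8

8


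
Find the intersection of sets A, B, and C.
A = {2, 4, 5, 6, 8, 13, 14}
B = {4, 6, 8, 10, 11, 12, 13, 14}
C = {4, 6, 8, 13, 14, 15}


Set A = {2, 4, 5, 6, 8, 13, 14}
Set B = {4, 6, 8, 10, 11, 12, 13, 14}
Set C = {4, 6, 8, 13, 14, 15}
First, A ∩ B = {4, 6, 8, 13, 14}
Then, (A ∩ B) ∩ C = {4, 6, 8, 13, 14}

{4, 6, 8, 13, 14}


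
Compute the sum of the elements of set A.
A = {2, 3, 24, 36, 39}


Set A = {2, 3, 24, 36, 39}
Sum = 2 + 3 + 24 + 36 + 39 = 104

104


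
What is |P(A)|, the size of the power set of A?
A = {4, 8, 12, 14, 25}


Set A = {4, 8, 12, 14, 25}
|A| = 5
The power set P(A) contains all subsets of A.
|P(A)| = 2^|A| = 2^5 = 32

32
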